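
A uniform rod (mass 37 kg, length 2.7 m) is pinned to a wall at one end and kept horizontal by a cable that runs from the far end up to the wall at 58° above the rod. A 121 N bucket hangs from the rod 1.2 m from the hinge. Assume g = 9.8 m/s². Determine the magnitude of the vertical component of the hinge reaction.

Take torques about the hinge: T sin 58° · 2.7 = 37×9.8×1.35 + 121×1.2 = 634.71 N·m.
So T = 634.71 / (0.8480 × 2.7) = 277.2 N.
ΣF_y = 0: H_y = (37×9.8 + 121) − T sin 58° = 483.6 − 235.08 = 248.52 N.

|H_y| ≈ 249 N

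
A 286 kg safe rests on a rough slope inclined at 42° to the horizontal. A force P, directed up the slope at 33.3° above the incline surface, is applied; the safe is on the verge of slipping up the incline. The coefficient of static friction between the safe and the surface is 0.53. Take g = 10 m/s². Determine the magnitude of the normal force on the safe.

N ≈ 644 N

On the verge of sliding up the incline, friction equals μN and acts down the slope.
Perpendicular: N + P sin 33.3° = W cos 42° = 2125 N.
Along incline: P cos 33.3° = W sin 42° + μN  with W sin 42° = 1914 N.
Solving the pair for P and N: P = 2698 N, N = 644.1 N (and f = μN = 341.4 N).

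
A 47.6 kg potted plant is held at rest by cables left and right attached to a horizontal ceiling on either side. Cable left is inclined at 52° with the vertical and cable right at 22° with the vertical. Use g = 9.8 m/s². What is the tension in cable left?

Angles from the horizontal: cable left is 90° − 52° = 38°, cable right is 90° − 22° = 68°.
Weight W = 47.6 × 9.8 = 466.5 N acts straight down.
Horizontal: T_left cos 38° = T_right cos 68°  →  T_right = 2.104 T_left.
Vertical: T_left sin 38° + T_right sin 68° = 466.5.
Substituting the horizontal relation into the vertical equation gives 2.566 T_left = 466.5, so T_left = 181.8 N.

T_left ≈ 182 N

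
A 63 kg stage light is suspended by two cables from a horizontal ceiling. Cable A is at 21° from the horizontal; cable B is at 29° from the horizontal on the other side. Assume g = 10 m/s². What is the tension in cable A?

Weight W = 63 × 10 = 630 N acts straight down.
Horizontal: T_A cos 21° = T_B cos 29°  →  T_B = 1.067 T_A.
Vertical: T_A sin 21° + T_B sin 29° = 630.
Substituting the horizontal relation into the vertical equation gives 0.8759 T_A = 630, so T_A = 719.3 N.

T_A ≈ 719 N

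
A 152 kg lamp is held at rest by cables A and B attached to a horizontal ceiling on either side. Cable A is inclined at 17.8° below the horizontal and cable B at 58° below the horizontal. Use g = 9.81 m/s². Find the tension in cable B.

Weight W = 152 × 9.81 = 1491 N acts straight down.
Horizontal: T_A cos 17.8° = T_B cos 58°  →  T_A = 0.5566 T_B.
Vertical: T_A sin 17.8° + T_B sin 58° = 1491.
Substituting the horizontal relation into the vertical equation gives 1.018 T_B = 1491, so T_B = 1464 N.

T_B ≈ 1460 N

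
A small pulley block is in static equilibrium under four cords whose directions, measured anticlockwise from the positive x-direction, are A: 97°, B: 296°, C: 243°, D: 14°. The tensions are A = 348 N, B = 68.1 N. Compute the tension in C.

T_C ≈ 369 N

Resolve: ΣF_x = 348 cos 97° + 68.1 cos 296° + T_C cos 243° + T_D cos 14° = 0.
        ΣF_y = 348 sin 97° + 68.1 sin 296° + T_C sin 243° + T_D sin 14° = 0.
The known terms sum to (-12.56, 284.2) N, so -0.4540 T_C + 0.9703 T_D = 12.56 and -0.8910 T_C + 0.2419 T_D = -284.2.
Solving simultaneously: T_C = 369.4 N, T_D = 185.8 N.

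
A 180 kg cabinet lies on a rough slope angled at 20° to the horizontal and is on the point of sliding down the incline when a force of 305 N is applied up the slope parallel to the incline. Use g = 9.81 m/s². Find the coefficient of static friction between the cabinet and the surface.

On the verge of sliding down the incline, friction is at its maximum μN and acts up the slope.
Perpendicular to incline: N = W cos 20° − P sin 0° = 1659 − 0 = 1659 N.
Along incline: P cos 0° + μN = W sin 20° → μ = (W sin 20° − P cos 0°) / N = 0.1802.

μ ≈ 0.180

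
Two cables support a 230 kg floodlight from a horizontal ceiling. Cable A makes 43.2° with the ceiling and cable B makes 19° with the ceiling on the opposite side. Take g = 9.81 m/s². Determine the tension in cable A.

T_A ≈ 2410 N

Weight W = 230 × 9.81 = 2256 N acts straight down.
Horizontal: T_A cos 43.2° = T_B cos 19°  →  T_B = 0.771 T_A.
Vertical: T_A sin 43.2° + T_B sin 19° = 2256.
Substituting the horizontal relation into the vertical equation gives 0.9356 T_A = 2256, so T_A = 2412 N.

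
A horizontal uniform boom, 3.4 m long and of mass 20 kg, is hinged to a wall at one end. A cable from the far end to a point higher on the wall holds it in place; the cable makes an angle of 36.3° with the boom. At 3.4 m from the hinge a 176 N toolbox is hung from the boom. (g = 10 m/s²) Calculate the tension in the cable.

Take torques about the hinge: T sin 36.3° · 3.4 = 20×10×1.7 + 176×3.4 = 938.4 N·m.
So T = 938.4 / (0.5920 × 3.4) = 466.21 N.

T ≈ 466 N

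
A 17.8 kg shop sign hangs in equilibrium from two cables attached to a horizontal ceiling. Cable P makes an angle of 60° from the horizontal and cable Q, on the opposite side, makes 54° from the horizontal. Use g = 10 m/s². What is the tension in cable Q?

Weight W = 17.8 × 10 = 178 N acts straight down.
Horizontal: T_P cos 60° = T_Q cos 54°  →  T_P = 1.176 T_Q.
Vertical: T_P sin 60° + T_Q sin 54° = 178.
Substituting the horizontal relation into the vertical equation gives 1.827 T_Q = 178, so T_Q = 97.42 N.

T_Q ≈ 97.4 N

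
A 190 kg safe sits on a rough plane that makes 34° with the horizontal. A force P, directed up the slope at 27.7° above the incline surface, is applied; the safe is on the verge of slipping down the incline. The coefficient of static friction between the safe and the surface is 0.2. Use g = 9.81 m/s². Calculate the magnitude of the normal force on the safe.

N ≈ 1120 N

On the verge of sliding down the incline, friction equals μN and acts up the slope.
Perpendicular: N + P sin 27.7° = W cos 34° = 1545 N.
Along incline: P cos 27.7° + μN = W sin 34° with W sin 34° = 1042 N.
Solving the pair for P and N: P = 925.3 N, N = 1115 N (and f = μN = 223 N).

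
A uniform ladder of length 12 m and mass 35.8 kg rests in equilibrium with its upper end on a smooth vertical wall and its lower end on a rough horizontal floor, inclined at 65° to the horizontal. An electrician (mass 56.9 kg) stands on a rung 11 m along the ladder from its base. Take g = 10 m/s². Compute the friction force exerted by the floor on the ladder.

f ≈ 327 N

Torques about the foot: N_wall · 12 sin 65° = 35.8×10×6 cos 65° + 56.9×10×11 cos 65° → N_wall = 326.69 N.
ΣF_x = 0: f_floor = N_wall = 326.69 N.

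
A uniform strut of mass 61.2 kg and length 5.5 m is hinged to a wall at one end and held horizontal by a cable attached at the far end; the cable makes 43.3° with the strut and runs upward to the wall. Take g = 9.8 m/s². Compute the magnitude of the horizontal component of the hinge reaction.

Take torques about the hinge: T sin 43.3° · 5.5 = 61.2×9.8×2.75 = 1649.3 N·m.
So T = 1649.3 / (0.6858 × 5.5) = 437.26 N.
ΣF_x = 0: H_x = T cos 43.3° = 318.22 N.

H_x ≈ 318 N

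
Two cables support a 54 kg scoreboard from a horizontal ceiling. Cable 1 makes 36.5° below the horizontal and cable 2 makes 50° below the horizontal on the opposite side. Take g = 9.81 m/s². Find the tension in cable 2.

Weight W = 54 × 9.81 = 529.7 N acts straight down.
Horizontal: T_1 cos 36.5° = T_2 cos 50°  →  T_1 = 0.7996 T_2.
Vertical: T_1 sin 36.5° + T_2 sin 50° = 529.7.
Substituting the horizontal relation into the vertical equation gives 1.242 T_2 = 529.7, so T_2 = 426.6 N.

T_2 ≈ 427 N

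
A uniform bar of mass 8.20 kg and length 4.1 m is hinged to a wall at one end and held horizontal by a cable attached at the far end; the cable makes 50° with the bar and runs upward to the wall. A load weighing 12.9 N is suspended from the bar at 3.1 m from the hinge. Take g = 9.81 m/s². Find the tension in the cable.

Take torques about the hinge: T sin 50° · 4.1 = 8.20×9.81×2.05 + 12.9×3.1 = 204.9 N·m.
So T = 204.9 / (0.7660 × 4.1) = 65.237 N.

T ≈ 65.2 N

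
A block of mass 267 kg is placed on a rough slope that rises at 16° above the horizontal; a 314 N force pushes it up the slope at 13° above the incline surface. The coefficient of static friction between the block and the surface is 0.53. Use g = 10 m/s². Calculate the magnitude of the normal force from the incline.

Axes along / perpendicular to the incline. W sin 16° = 736 N down-slope; W cos 16° = 2567 N into the surface.
Perpendicular: N = W cos 16° − P sin 13° = 2567 − 70.63 = 2496 N.
Along incline: P cos 13° + f = W sin 16° (friction acts up-slope) → f = 736 − 306 = 430 N.
|f| = 430 N ≤ μN = 1323 N, so the block is indeed static.

N ≈ 2500 N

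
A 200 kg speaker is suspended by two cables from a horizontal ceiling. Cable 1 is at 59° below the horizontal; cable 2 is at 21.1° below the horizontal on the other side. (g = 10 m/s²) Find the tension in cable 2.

T_2 ≈ 1050 N

Weight W = 200 × 10 = 2000 N acts straight down.
Horizontal: T_1 cos 59° = T_2 cos 21.1°  →  T_1 = 1.811 T_2.
Vertical: T_1 sin 59° + T_2 sin 21.1° = 2000.
Substituting the horizontal relation into the vertical equation gives 1.913 T_2 = 2000, so T_2 = 1046 N.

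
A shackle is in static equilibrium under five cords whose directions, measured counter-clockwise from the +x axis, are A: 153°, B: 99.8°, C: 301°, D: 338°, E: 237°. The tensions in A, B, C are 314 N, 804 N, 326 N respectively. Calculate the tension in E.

T_E ≈ 524 N

Resolve: ΣF_x = 314 cos 153° + 804 cos 99.8° + 326 cos 301° + T_D cos 338° + T_E cos 237° = 0.
        ΣF_y = 314 sin 153° + 804 sin 99.8° + 326 sin 301° + T_D sin 338° + T_E sin 237° = 0.
The known terms sum to (-248.7, 655.4) N, so 0.9272 T_D − 0.5446 T_E = 248.7 and -0.3746 T_D − 0.8387 T_E = -655.4.
Solving simultaneously: T_D = 576.1 N, T_E = 524.1 N.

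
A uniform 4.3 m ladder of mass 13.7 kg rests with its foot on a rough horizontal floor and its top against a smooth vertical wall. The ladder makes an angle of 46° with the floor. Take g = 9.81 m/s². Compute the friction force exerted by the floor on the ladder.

Torques about the foot: N_wall · 4.3 sin 46° = 13.7×9.81×2.15 cos 46° → N_wall = 64.893 N.
ΣF_x = 0: f_floor = N_wall = 64.893 N.

f ≈ 64.9 N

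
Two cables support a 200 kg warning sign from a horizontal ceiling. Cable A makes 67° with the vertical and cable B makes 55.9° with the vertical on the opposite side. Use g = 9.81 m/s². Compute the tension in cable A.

T_A ≈ 1930 N

Angles from the horizontal: cable A is 90° − 67° = 23°, cable B is 90° − 55.9° = 34.1°.
Weight W = 200 × 9.81 = 1962 N acts straight down.
Horizontal: T_A cos 23° = T_B cos 34.1°  →  T_B = 1.112 T_A.
Vertical: T_A sin 23° + T_B sin 34.1° = 1962.
Substituting the horizontal relation into the vertical equation gives 1.014 T_A = 1962, so T_A = 1935 N.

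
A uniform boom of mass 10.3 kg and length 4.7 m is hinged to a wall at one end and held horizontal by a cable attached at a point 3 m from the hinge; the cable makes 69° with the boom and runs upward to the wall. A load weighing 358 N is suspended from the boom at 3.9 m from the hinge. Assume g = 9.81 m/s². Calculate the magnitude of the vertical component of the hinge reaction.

|H_y| ≈ 85.5 N

Take torques about the hinge: T sin 69° · 3 = 10.3×9.81×2.35 + 358×3.9 = 1633.7 N·m.
So T = 1633.7 / (0.9336 × 3) = 583.29 N.
ΣF_y = 0: H_y = (10.3×9.81 + 358) − T sin 69° = 459.04 − 544.55 = -85.507 N.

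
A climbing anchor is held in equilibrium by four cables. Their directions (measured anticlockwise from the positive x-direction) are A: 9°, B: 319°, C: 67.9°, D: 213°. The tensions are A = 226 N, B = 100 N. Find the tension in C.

Resolve: ΣF_x = 226 cos 9° + 100 cos 319° + T_C cos 67.9° + T_D cos 213° = 0.
        ΣF_y = 226 sin 9° + 100 sin 319° + T_C sin 67.9° + T_D sin 213° = 0.
The known terms sum to (298.7, -30.25) N, so 0.3762 T_C − 0.8387 T_D = -298.7 and 0.9265 T_C − 0.5446 T_D = 30.25.
Solving simultaneously: T_C = 328.7 N, T_D = 503.6 N.

T_C ≈ 329 N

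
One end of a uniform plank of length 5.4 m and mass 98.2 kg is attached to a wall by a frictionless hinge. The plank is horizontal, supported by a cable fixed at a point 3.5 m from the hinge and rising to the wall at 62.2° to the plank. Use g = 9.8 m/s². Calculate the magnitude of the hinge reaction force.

|H| ≈ 449 N

Take torques about the hinge: T sin 62.2° · 3.5 = 98.2×9.8×2.7 = 2598.4 N·m.
So T = 2598.4 / (0.8846 × 3.5) = 839.26 N.
ΣF_x = 0: H_x = T cos 62.2° = 391.42 N.
ΣF_y = 0: H_y = (98.2×9.8) − T sin 62.2° = 962.36 − 742.39 = 219.97 N.
|H| = √(H_x² + H_y²) = √((391.42)² + (219.97)²) = 448.99 N.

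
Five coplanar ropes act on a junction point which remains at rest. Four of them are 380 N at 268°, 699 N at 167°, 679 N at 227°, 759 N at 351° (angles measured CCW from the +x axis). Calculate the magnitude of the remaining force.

F ≈ 932 N

Sum the known components: ΣF_x = -407.8 N, ΣF_y = -837.9 N.
For equilibrium the remaining force must supply (−ΣF_x, −ΣF_y) = (407.8, 837.9) N.
Magnitude = √((407.8)² + (837.9)²) = 931.8 N; direction = atan2(837.9, 407.8) = 64.0°.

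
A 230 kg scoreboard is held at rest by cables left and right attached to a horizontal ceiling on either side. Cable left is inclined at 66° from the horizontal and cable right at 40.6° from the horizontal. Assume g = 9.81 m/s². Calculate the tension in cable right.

T_right ≈ 958 N

Weight W = 230 × 9.81 = 2256 N acts straight down.
Horizontal: T_left cos 66° = T_right cos 40.6°  →  T_left = 1.867 T_right.
Vertical: T_left sin 66° + T_right sin 40.6° = 2256.
Substituting the horizontal relation into the vertical equation gives 2.356 T_right = 2256, so T_right = 957.6 N.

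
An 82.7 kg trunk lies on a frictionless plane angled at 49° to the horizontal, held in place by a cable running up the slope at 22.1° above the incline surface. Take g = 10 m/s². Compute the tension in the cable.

T ≈ 674 N

Take axes along and perpendicular to the incline. Weight components: W sin 49° = 624.1 N down-slope, W cos 49° = 542.6 N into the surface.
Along incline: T cos 22.1° = W sin 49° → T = 673.6 N.
Perpendicular: N = W cos 49° − T sin 22.1° = 289.1 N.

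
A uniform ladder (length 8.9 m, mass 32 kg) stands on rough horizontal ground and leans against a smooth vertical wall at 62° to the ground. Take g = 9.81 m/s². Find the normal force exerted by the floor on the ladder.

ΣF_y = 0: N_floor = 32×9.81 = 313.92 N.

N_floor ≈ 314 N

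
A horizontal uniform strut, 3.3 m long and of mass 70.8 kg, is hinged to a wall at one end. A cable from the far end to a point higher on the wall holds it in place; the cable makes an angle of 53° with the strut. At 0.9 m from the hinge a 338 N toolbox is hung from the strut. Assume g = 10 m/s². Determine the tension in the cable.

T ≈ 559 N

Take torques about the hinge: T sin 53° · 3.3 = 70.8×10×1.65 + 338×0.9 = 1472.4 N·m.
So T = 1472.4 / (0.7986 × 3.3) = 558.68 N.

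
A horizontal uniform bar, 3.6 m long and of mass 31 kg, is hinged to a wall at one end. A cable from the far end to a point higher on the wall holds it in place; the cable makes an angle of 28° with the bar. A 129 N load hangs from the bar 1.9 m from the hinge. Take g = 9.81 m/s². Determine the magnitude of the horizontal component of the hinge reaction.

H_x ≈ 414 N

Take torques about the hinge: T sin 28° · 3.6 = 31×9.81×1.8 + 129×1.9 = 792.5 N·m.
So T = 792.5 / (0.4695 × 3.6) = 468.91 N.
ΣF_x = 0: H_x = T cos 28° = 414.02 N.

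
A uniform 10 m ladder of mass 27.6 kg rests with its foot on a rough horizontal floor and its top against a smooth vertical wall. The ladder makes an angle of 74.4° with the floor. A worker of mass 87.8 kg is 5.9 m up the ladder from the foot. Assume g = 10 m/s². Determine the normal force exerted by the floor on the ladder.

ΣF_y = 0: N_floor = 27.6×10 + 87.8×10 = 1154 N.

N_floor ≈ 1150 N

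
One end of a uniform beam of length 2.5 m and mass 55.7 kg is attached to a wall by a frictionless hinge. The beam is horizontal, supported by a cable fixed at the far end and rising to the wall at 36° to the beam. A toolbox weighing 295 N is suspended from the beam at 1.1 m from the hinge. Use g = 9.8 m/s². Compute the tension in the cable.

T ≈ 685 N

Take torques about the hinge: T sin 36° · 2.5 = 55.7×9.8×1.25 + 295×1.1 = 1006.8 N·m.
So T = 1006.8 / (0.5878 × 2.5) = 685.17 N.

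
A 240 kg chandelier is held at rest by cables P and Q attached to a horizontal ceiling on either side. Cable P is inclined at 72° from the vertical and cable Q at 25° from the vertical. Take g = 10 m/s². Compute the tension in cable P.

T_P ≈ 1020 N

Angles from the horizontal: cable P is 90° − 72° = 18°, cable Q is 90° − 25° = 65°.
Weight W = 240 × 10 = 2400 N acts straight down.
Horizontal: T_P cos 18° = T_Q cos 65°  →  T_Q = 2.25 T_P.
Vertical: T_P sin 18° + T_Q sin 65° = 2400.
Substituting the horizontal relation into the vertical equation gives 2.349 T_P = 2400, so T_P = 1022 N.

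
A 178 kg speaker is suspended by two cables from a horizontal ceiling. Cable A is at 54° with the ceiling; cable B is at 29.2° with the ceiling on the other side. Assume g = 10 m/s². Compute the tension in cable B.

T_B ≈ 1050 N

Weight W = 178 × 10 = 1780 N acts straight down.
Horizontal: T_A cos 54° = T_B cos 29.2°  →  T_A = 1.485 T_B.
Vertical: T_A sin 54° + T_B sin 29.2° = 1780.
Substituting the horizontal relation into the vertical equation gives 1.689 T_B = 1780, so T_B = 1054 N.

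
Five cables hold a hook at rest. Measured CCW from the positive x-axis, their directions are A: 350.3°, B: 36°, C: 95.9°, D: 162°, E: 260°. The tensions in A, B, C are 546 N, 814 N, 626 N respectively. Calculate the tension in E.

T_E ≈ 1320 N

Resolve: ΣF_x = 546 cos 350.3° + 814 cos 36° + 626 cos 95.9° + T_D cos 162° + T_E cos 260° = 0.
        ΣF_y = 546 sin 350.3° + 814 sin 36° + 626 sin 95.9° + T_D sin 162° + T_E sin 260° = 0.
The known terms sum to (1132, 1009) N, so -0.9511 T_D − 0.1736 T_E = -1132 and 0.3090 T_D − 0.9848 T_E = -1009.
Solving simultaneously: T_D = 949.2 N, T_E = 1323 N.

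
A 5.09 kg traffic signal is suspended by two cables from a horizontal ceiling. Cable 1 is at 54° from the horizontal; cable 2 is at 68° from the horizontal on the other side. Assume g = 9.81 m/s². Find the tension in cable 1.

Weight W = 5.09 × 9.81 = 49.93 N acts straight down.
Horizontal: T_1 cos 54° = T_2 cos 68°  →  T_2 = 1.569 T_1.
Vertical: T_1 sin 54° + T_2 sin 68° = 49.93.
Substituting the horizontal relation into the vertical equation gives 2.264 T_1 = 49.93, so T_1 = 22.06 N.

T_1 ≈ 22.1 N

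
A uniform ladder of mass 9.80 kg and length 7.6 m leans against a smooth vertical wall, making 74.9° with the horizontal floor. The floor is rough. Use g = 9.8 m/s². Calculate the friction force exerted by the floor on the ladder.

f ≈ 13 N

Torques about the foot: N_wall · 7.6 sin 74.9° = 9.80×9.8×3.8 cos 74.9° → N_wall = 12.957 N.
ΣF_x = 0: f_floor = N_wall = 12.957 N.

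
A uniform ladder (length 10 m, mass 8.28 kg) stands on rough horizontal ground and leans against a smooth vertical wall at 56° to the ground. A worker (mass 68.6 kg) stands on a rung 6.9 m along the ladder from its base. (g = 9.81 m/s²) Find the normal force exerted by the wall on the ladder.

Torques about the foot: N_wall · 10 sin 56° = 8.28×9.81×5 cos 56° + 68.6×9.81×6.9 cos 56° → N_wall = 340.6 N.

N_wall ≈ 341 N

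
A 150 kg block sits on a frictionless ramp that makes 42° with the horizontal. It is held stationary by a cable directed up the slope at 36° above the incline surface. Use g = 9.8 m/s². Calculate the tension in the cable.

Take axes along and perpendicular to the incline. Weight components: W sin 42° = 983.6 N down-slope, W cos 42° = 1092 N into the surface.
Along incline: T cos 36° = W sin 42° → T = 1216 N.
Perpendicular: N = W cos 42° − T sin 36° = 377.8 N.

T ≈ 1220 N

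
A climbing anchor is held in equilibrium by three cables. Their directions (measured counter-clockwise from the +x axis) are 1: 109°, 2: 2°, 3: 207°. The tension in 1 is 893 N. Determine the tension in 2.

Resolve: ΣF_x = 893 cos 109° + T_2 cos 2° + T_3 cos 207° = 0.
        ΣF_y = 893 sin 109° + T_2 sin 2° + T_3 sin 207° = 0.
The known terms sum to (-290.7, 844.3) N, so 0.9994 T_2 − 0.8910 T_3 = 290.7 and 0.0349 T_2 − 0.4540 T_3 = -844.3.
Solving simultaneously: T_2 = 2092 N, T_3 = 2021 N.

T_2 ≈ 2090 N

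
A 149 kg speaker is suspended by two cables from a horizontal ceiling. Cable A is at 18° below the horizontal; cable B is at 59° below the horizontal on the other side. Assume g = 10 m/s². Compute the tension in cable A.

Weight W = 149 × 10 = 1490 N acts straight down.
Horizontal: T_A cos 18° = T_B cos 59°  →  T_B = 1.847 T_A.
Vertical: T_A sin 18° + T_B sin 59° = 1490.
Substituting the horizontal relation into the vertical equation gives 1.892 T_A = 1490, so T_A = 787.6 N.

T_A ≈ 788 N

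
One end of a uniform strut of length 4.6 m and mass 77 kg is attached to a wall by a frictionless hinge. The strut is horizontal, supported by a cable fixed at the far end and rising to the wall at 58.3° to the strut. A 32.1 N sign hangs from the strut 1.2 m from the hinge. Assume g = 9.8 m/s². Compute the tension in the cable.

T ≈ 453 N

Take torques about the hinge: T sin 58.3° · 4.6 = 77×9.8×2.3 + 32.1×1.2 = 1774.1 N·m.
So T = 1774.1 / (0.8508 × 4.6) = 453.3 N.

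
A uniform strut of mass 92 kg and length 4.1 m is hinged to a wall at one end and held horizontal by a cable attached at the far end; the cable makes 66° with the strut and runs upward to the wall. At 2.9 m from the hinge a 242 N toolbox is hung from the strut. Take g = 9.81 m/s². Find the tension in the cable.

Take torques about the hinge: T sin 66° · 4.1 = 92×9.81×2.05 + 242×2.9 = 2552 N·m.
So T = 2552 / (0.9135 × 4.1) = 681.34 N.

T ≈ 681 N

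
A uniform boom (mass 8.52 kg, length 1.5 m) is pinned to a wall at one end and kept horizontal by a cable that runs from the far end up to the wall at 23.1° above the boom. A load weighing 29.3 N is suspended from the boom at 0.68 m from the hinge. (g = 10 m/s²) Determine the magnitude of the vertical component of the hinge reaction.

Take torques about the hinge: T sin 23.1° · 1.5 = 8.52×10×0.75 + 29.3×0.68 = 83.824 N·m.
So T = 83.824 / (0.3923 × 1.5) = 142.44 N.
ΣF_y = 0: H_y = (8.52×10 + 29.3) − T sin 23.1° = 114.5 − 55.883 = 58.617 N.

|H_y| ≈ 58.6 N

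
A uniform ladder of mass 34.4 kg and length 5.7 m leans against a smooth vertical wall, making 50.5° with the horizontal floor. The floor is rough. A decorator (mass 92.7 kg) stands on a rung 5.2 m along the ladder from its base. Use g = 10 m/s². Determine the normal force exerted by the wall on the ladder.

Torques about the foot: N_wall · 5.7 sin 50.5° = 34.4×10×2.85 cos 50.5° + 92.7×10×5.2 cos 50.5° → N_wall = 838.91 N.

N_wall ≈ 839 N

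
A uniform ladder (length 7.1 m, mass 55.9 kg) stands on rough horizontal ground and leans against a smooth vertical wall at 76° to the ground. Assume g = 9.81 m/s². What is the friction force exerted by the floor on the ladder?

Torques about the foot: N_wall · 7.1 sin 76° = 55.9×9.81×3.55 cos 76° → N_wall = 68.363 N.
ΣF_x = 0: f_floor = N_wall = 68.363 N.

f ≈ 68.4 N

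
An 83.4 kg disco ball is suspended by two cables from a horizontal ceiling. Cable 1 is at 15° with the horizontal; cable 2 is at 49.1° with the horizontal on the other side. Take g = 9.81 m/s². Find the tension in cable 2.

T_2 ≈ 879 N

Weight W = 83.4 × 9.81 = 818.2 N acts straight down.
Horizontal: T_1 cos 15° = T_2 cos 49.1°  →  T_1 = 0.6778 T_2.
Vertical: T_1 sin 15° + T_2 sin 49.1° = 818.2.
Substituting the horizontal relation into the vertical equation gives 0.9313 T_2 = 818.2, so T_2 = 878.5 N.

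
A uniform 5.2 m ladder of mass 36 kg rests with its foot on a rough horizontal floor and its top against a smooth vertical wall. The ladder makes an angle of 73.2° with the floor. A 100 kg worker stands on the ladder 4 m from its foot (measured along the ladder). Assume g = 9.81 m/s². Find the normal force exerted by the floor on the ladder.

ΣF_y = 0: N_floor = 36×9.81 + 100×9.81 = 1334.2 N.

N_floor ≈ 1330 N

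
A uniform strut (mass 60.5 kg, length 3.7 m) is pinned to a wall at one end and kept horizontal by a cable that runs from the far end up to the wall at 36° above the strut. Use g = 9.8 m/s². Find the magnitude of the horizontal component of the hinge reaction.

Take torques about the hinge: T sin 36° · 3.7 = 60.5×9.8×1.85 = 1096.9 N·m.
So T = 1096.9 / (0.5878 × 3.7) = 504.35 N.
ΣF_x = 0: H_x = T cos 36° = 408.03 N.

H_x ≈ 408 N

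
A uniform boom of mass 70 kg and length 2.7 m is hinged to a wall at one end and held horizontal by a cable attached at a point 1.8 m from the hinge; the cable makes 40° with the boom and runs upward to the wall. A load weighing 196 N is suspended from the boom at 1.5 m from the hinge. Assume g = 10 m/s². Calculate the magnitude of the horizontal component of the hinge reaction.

H_x ≈ 820 N

Take torques about the hinge: T sin 40° · 1.8 = 70×10×1.35 + 196×1.5 = 1239 N·m.
So T = 1239 / (0.6428 × 1.8) = 1070.9 N.
ΣF_x = 0: H_x = T cos 40° = 820.32 N.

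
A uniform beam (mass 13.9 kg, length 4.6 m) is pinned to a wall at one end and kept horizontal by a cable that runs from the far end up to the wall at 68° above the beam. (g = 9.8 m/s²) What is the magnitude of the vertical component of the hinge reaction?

|H_y| ≈ 68.1 N

Take torques about the hinge: T sin 68° · 4.6 = 13.9×9.8×2.3 = 313.31 N·m.
So T = 313.31 / (0.9272 × 4.6) = 73.459 N.
ΣF_y = 0: H_y = (13.9×9.8) − T sin 68° = 136.22 − 68.11 = 68.11 N.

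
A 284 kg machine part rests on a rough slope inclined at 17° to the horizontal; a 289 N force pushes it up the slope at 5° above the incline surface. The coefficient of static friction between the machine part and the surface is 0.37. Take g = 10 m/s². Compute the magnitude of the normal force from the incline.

N ≈ 2690 N

Axes along / perpendicular to the incline. W sin 17° = 830.3 N down-slope; W cos 17° = 2716 N into the surface.
Perpendicular: N = W cos 17° − P sin 5° = 2716 − 25.19 = 2691 N.
Along incline: P cos 5° + f = W sin 17° (friction acts up-slope) → f = 830.3 − 287.9 = 542.4 N.
|f| = 542.4 N ≤ μN = 995.6 N, so the machine part is indeed static.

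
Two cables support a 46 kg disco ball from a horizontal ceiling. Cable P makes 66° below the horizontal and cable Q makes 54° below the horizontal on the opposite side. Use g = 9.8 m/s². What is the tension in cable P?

T_P ≈ 306 N

Weight W = 46 × 9.8 = 450.8 N acts straight down.
Horizontal: T_P cos 66° = T_Q cos 54°  →  T_Q = 0.692 T_P.
Vertical: T_P sin 66° + T_Q sin 54° = 450.8.
Substituting the horizontal relation into the vertical equation gives 1.473 T_P = 450.8, so T_P = 306 N.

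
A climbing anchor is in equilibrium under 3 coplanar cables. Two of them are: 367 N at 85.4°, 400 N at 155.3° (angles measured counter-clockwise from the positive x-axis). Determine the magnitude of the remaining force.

Sum the known components: ΣF_x = -334 N, ΣF_y = 533 N.
For equilibrium the remaining force must supply (−ΣF_x, −ΣF_y) = (334, -533) N.
Magnitude = √((334)² + (-533)²) = 629 N; direction = atan2(-533, 334) = 302.1°.

F ≈ 629 N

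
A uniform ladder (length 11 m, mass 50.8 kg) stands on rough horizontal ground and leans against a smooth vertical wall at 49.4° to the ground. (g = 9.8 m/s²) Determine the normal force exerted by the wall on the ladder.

N_wall ≈ 213 N

Torques about the foot: N_wall · 11 sin 49.4° = 50.8×9.8×5.5 cos 49.4° → N_wall = 213.35 N.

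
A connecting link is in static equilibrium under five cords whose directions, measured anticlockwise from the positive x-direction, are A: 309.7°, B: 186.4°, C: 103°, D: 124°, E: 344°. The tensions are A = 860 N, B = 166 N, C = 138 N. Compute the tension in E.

Resolve: ΣF_x = 860 cos 309.7° + 166 cos 186.4° + 138 cos 103° + T_D cos 124° + T_E cos 344° = 0.
        ΣF_y = 860 sin 309.7° + 166 sin 186.4° + 138 sin 103° + T_D sin 124° + T_E sin 344° = 0.
The known terms sum to (353.3, -545.7) N, so -0.5592 T_D + 0.9613 T_E = -353.3 and 0.8290 T_D − 0.2756 T_E = 545.7.
Solving simultaneously: T_D = 664.6 N, T_E = 19.04 N.

T_E ≈ 19 N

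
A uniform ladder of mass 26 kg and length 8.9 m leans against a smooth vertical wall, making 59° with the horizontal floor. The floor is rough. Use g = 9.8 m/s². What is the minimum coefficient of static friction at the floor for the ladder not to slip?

ΣF_y = 0: N_floor = 26×9.8 = 254.8 N.
Torques about the foot: N_wall · 8.9 sin 59° = 26×9.8×4.45 cos 59° → N_wall = 76.55 N.
ΣF_x = 0: f_floor = N_wall = 76.55 N.
μ_min = f_floor / N_floor = 76.55 / 254.8 = 0.3004.

μ_min ≈ 0.300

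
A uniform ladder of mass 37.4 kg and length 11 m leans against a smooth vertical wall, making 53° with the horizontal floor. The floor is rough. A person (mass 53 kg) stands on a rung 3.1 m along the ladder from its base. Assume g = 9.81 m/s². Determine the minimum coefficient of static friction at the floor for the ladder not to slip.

μ_min ≈ 0.280

ΣF_y = 0: N_floor = 37.4×9.81 + 53×9.81 = 886.82 N.
Torques about the foot: N_wall · 11 sin 53° = 37.4×9.81×5.5 cos 53° + 53×9.81×3.1 cos 53° → N_wall = 248.65 N.
ΣF_x = 0: f_floor = N_wall = 248.65 N.
μ_min = f_floor / N_floor = 248.65 / 886.82 = 0.2804.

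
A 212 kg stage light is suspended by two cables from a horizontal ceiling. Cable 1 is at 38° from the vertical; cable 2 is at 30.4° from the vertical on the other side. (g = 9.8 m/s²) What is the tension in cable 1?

T_1 ≈ 1130 N

Angles from the horizontal: cable 1 is 90° − 38° = 52°, cable 2 is 90° − 30.4° = 59.6°.
Weight W = 212 × 9.8 = 2078 N acts straight down.
Horizontal: T_1 cos 52° = T_2 cos 59.6°  →  T_2 = 1.217 T_1.
Vertical: T_1 sin 52° + T_2 sin 59.6° = 2078.
Substituting the horizontal relation into the vertical equation gives 1.837 T_1 = 2078, so T_1 = 1131 N.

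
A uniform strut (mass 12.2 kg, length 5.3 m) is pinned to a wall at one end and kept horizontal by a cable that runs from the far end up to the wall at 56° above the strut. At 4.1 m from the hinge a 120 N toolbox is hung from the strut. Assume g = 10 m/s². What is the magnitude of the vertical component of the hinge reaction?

Take torques about the hinge: T sin 56° · 5.3 = 12.2×10×2.65 + 120×4.1 = 815.3 N·m.
So T = 815.3 / (0.8290 × 5.3) = 185.55 N.
ΣF_y = 0: H_y = (12.2×10 + 120) − T sin 56° = 242 − 153.83 = 88.17 N.

|H_y| ≈ 88.2 N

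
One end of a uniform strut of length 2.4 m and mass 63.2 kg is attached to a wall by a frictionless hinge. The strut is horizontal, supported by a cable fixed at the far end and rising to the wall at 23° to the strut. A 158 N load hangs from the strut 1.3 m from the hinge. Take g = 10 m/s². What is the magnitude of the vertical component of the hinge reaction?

Take torques about the hinge: T sin 23° · 2.4 = 63.2×10×1.2 + 158×1.3 = 963.8 N·m.
So T = 963.8 / (0.3907 × 2.4) = 1027.8 N.
ΣF_y = 0: H_y = (63.2×10 + 158) − T sin 23° = 790 − 401.58 = 388.42 N.

|H_y| ≈ 388 N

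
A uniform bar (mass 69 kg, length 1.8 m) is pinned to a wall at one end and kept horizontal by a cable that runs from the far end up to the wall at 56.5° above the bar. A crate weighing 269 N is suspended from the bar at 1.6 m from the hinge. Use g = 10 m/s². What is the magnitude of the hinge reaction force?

|H| ≈ 539 N

Take torques about the hinge: T sin 56.5° · 1.8 = 69×10×0.9 + 269×1.6 = 1051.4 N·m.
So T = 1051.4 / (0.8339 × 1.8) = 700.47 N.
ΣF_x = 0: H_x = T cos 56.5° = 386.61 N.
ΣF_y = 0: H_y = (69×10 + 269) − T sin 56.5° = 959 − 584.11 = 374.89 N.
|H| = √(H_x² + H_y²) = √((386.61)² + (374.89)²) = 538.53 N.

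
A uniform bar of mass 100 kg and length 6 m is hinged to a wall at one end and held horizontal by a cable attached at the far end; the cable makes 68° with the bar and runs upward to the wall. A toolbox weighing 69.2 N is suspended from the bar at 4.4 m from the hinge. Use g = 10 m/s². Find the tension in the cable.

T ≈ 594 N

Take torques about the hinge: T sin 68° · 6 = 100×10×3 + 69.2×4.4 = 3304.5 N·m.
So T = 3304.5 / (0.9272 × 6) = 594 N.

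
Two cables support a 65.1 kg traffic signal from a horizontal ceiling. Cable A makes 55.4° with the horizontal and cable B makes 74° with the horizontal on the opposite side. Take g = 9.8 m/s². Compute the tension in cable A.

T_A ≈ 228 N

Weight W = 65.1 × 9.8 = 638 N acts straight down.
Horizontal: T_A cos 55.4° = T_B cos 74°  →  T_B = 2.06 T_A.
Vertical: T_A sin 55.4° + T_B sin 74° = 638.
Substituting the horizontal relation into the vertical equation gives 2.803 T_A = 638, so T_A = 227.6 N.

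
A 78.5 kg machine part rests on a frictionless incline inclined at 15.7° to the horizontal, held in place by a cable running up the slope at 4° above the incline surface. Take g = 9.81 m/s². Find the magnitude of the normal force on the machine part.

Take axes along and perpendicular to the incline. Weight components: W sin 15.7° = 208.4 N down-slope, W cos 15.7° = 741.4 N into the surface.
Along incline: T cos 4° = W sin 15.7° → T = 208.9 N.
Perpendicular: N = W cos 15.7° − T sin 4° = 726.8 N.

N ≈ 727 N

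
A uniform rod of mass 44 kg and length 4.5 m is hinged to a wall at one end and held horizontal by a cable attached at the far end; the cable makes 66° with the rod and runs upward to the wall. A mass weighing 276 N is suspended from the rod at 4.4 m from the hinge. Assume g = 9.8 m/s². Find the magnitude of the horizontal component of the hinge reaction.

Take torques about the hinge: T sin 66° · 4.5 = 44×9.8×2.25 + 276×4.4 = 2184.6 N·m.
So T = 2184.6 / (0.9135 × 4.5) = 531.41 N.
ΣF_x = 0: H_x = T cos 66° = 216.14 N.

H_x ≈ 216 N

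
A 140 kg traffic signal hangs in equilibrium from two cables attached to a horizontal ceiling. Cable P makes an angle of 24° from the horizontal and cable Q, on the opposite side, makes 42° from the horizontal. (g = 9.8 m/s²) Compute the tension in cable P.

T_P ≈ 1120 N

Weight W = 140 × 9.8 = 1372 N acts straight down.
Horizontal: T_P cos 24° = T_Q cos 42°  →  T_Q = 1.229 T_P.
Vertical: T_P sin 24° + T_Q sin 42° = 1372.
Substituting the horizontal relation into the vertical equation gives 1.229 T_P = 1372, so T_P = 1116 N.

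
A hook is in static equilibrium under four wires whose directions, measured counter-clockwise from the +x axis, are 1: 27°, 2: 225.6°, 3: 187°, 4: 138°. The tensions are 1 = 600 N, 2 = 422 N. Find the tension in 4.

T_4 ≈ 76.9 N

Resolve: ΣF_x = 600 cos 27° + 422 cos 225.6° + T_3 cos 187° + T_4 cos 138° = 0.
        ΣF_y = 600 sin 27° + 422 sin 225.6° + T_3 sin 187° + T_4 sin 138° = 0.
The known terms sum to (239.3, -29.11) N, so -0.9925 T_3 − 0.7431 T_4 = -239.3 and -0.1219 T_3 + 0.6691 T_4 = 29.11.
Solving simultaneously: T_3 = 183.5 N, T_4 = 76.94 N.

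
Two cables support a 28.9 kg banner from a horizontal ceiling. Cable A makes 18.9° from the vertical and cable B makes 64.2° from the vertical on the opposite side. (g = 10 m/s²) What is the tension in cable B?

Angles from the horizontal: cable A is 90° − 18.9° = 71.1°, cable B is 90° − 64.2° = 25.8°.
Weight W = 28.9 × 10 = 289 N acts straight down.
Horizontal: T_A cos 71.1° = T_B cos 25.8°  →  T_A = 2.779 T_B.
Vertical: T_A sin 71.1° + T_B sin 25.8° = 289.
Substituting the horizontal relation into the vertical equation gives 3.065 T_B = 289, so T_B = 94.3 N.

T_B ≈ 94.3 N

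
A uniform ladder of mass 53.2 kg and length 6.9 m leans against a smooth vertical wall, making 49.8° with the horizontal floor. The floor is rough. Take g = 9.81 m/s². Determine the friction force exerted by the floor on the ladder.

f ≈ 221 N

Torques about the foot: N_wall · 6.9 sin 49.8° = 53.2×9.81×3.45 cos 49.8° → N_wall = 220.52 N.
ΣF_x = 0: f_floor = N_wall = 220.52 N.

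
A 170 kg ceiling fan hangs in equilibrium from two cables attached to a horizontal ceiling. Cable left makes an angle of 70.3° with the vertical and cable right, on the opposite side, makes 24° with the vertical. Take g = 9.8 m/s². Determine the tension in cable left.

T_left ≈ 680 N

Angles from the horizontal: cable left is 90° − 70.3° = 19.7°, cable right is 90° − 24° = 66°.
Weight W = 170 × 9.8 = 1666 N acts straight down.
Horizontal: T_left cos 19.7° = T_right cos 66°  →  T_right = 2.315 T_left.
Vertical: T_left sin 19.7° + T_right sin 66° = 1666.
Substituting the horizontal relation into the vertical equation gives 2.452 T_left = 1666, so T_left = 679.5 N.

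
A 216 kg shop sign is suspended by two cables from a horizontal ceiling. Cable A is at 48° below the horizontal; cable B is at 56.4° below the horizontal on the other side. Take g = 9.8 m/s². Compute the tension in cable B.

T_B ≈ 1460 N

Weight W = 216 × 9.8 = 2117 N acts straight down.
Horizontal: T_A cos 48° = T_B cos 56.4°  →  T_A = 0.827 T_B.
Vertical: T_A sin 48° + T_B sin 56.4° = 2117.
Substituting the horizontal relation into the vertical equation gives 1.448 T_B = 2117, so T_B = 1462 N.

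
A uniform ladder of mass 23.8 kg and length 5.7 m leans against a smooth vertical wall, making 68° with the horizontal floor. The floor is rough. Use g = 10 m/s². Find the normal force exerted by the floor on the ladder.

N_floor ≈ 238 N

ΣF_y = 0: N_floor = 23.8×10 = 238 N.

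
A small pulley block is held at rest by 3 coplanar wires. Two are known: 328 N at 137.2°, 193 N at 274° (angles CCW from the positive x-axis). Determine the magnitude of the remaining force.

Sum the known components: ΣF_x = -227.2 N, ΣF_y = 30.33 N.
For equilibrium the remaining force must supply (−ΣF_x, −ΣF_y) = (227.2, -30.33) N.
Magnitude = √((227.2)² + (-30.33)²) = 229.2 N; direction = atan2(-30.33, 227.2) = 352.4°.

F ≈ 229 N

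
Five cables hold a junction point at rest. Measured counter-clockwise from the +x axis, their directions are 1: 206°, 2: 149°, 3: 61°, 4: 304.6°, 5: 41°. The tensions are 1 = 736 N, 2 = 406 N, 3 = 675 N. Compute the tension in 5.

Resolve: ΣF_x = 736 cos 206° + 406 cos 149° + 675 cos 61° + T_4 cos 304.6° + T_5 cos 41° = 0.
        ΣF_y = 736 sin 206° + 406 sin 149° + 675 sin 61° + T_4 sin 304.6° + T_5 sin 41° = 0.
The known terms sum to (-682.3, 476.8) N, so 0.5678 T_4 + 0.7547 T_5 = 682.3 and -0.8231 T_4 + 0.6561 T_5 = -476.8.
Solving simultaneously: T_4 = 812.5 N, T_5 = 292.7 N.

T_5 ≈ 293 N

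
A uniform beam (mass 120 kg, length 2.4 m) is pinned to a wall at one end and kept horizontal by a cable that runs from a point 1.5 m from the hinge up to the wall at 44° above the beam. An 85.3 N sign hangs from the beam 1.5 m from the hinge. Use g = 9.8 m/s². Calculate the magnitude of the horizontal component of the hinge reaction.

H_x ≈ 1060 N

Take torques about the hinge: T sin 44° · 1.5 = 120×9.8×1.2 + 85.3×1.5 = 1539.2 N·m.
So T = 1539.2 / (0.6947 × 1.5) = 1477.1 N.
ΣF_x = 0: H_x = T cos 44° = 1062.6 N.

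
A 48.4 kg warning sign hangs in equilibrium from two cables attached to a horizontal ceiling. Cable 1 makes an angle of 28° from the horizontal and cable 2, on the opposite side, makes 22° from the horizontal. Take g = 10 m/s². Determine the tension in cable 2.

T_2 ≈ 558 N

Weight W = 48.4 × 10 = 484 N acts straight down.
Horizontal: T_1 cos 28° = T_2 cos 22°  →  T_1 = 1.05 T_2.
Vertical: T_1 sin 28° + T_2 sin 22° = 484.
Substituting the horizontal relation into the vertical equation gives 0.8676 T_2 = 484, so T_2 = 557.9 N.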